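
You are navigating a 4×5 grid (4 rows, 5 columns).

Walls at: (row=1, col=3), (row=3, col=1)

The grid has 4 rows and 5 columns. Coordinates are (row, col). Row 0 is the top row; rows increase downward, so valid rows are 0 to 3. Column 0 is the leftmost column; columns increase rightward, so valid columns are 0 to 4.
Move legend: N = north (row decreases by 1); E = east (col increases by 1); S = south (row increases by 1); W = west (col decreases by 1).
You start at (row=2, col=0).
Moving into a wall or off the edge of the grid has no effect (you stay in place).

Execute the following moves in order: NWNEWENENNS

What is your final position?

Start: (row=2, col=0)
  N (north): (row=2, col=0) -> (row=1, col=0)
  W (west): blocked, stay at (row=1, col=0)
  N (north): (row=1, col=0) -> (row=0, col=0)
  E (east): (row=0, col=0) -> (row=0, col=1)
  W (west): (row=0, col=1) -> (row=0, col=0)
  E (east): (row=0, col=0) -> (row=0, col=1)
  N (north): blocked, stay at (row=0, col=1)
  E (east): (row=0, col=1) -> (row=0, col=2)
  N (north): blocked, stay at (row=0, col=2)
  N (north): blocked, stay at (row=0, col=2)
  S (south): (row=0, col=2) -> (row=1, col=2)
Final: (row=1, col=2)

Answer: Final position: (row=1, col=2)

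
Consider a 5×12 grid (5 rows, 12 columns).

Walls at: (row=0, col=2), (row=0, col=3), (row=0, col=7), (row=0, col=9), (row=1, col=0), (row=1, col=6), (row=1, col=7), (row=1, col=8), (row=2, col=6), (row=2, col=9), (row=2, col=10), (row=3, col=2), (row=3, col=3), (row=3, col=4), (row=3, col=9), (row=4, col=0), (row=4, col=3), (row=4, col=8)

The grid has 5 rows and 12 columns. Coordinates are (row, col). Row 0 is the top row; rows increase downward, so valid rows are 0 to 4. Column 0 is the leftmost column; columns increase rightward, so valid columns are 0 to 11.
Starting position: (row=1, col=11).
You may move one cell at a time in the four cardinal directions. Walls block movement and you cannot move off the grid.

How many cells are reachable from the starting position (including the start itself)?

BFS flood-fill from (row=1, col=11):
  Distance 0: (row=1, col=11)
  Distance 1: (row=0, col=11), (row=1, col=10), (row=2, col=11)
  Distance 2: (row=0, col=10), (row=1, col=9), (row=3, col=11)
  Distance 3: (row=3, col=10), (row=4, col=11)
  Distance 4: (row=4, col=10)
  Distance 5: (row=4, col=9)
Total reachable: 11 (grid has 42 open cells total)

Answer: Reachable cells: 11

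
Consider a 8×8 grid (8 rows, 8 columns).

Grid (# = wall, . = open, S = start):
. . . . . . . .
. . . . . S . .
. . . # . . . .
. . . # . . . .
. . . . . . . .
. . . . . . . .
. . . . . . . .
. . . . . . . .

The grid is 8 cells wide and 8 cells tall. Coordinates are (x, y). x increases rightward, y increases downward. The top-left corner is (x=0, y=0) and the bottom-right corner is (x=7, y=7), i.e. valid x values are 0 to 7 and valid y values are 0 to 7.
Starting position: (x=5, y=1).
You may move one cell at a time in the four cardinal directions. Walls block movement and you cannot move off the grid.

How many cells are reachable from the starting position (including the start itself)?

Answer: Reachable cells: 62

Derivation:
BFS flood-fill from (x=5, y=1):
  Distance 0: (x=5, y=1)
  Distance 1: (x=5, y=0), (x=4, y=1), (x=6, y=1), (x=5, y=2)
  Distance 2: (x=4, y=0), (x=6, y=0), (x=3, y=1), (x=7, y=1), (x=4, y=2), (x=6, y=2), (x=5, y=3)
  Distance 3: (x=3, y=0), (x=7, y=0), (x=2, y=1), (x=7, y=2), (x=4, y=3), (x=6, y=3), (x=5, y=4)
  Distance 4: (x=2, y=0), (x=1, y=1), (x=2, y=2), (x=7, y=3), (x=4, y=4), (x=6, y=4), (x=5, y=5)
  Distance 5: (x=1, y=0), (x=0, y=1), (x=1, y=2), (x=2, y=3), (x=3, y=4), (x=7, y=4), (x=4, y=5), (x=6, y=5), (x=5, y=6)
  Distance 6: (x=0, y=0), (x=0, y=2), (x=1, y=3), (x=2, y=4), (x=3, y=5), (x=7, y=5), (x=4, y=6), (x=6, y=6), (x=5, y=7)
  Distance 7: (x=0, y=3), (x=1, y=4), (x=2, y=5), (x=3, y=6), (x=7, y=6), (x=4, y=7), (x=6, y=7)
  Distance 8: (x=0, y=4), (x=1, y=5), (x=2, y=6), (x=3, y=7), (x=7, y=7)
  Distance 9: (x=0, y=5), (x=1, y=6), (x=2, y=7)
  Distance 10: (x=0, y=6), (x=1, y=7)
  Distance 11: (x=0, y=7)
Total reachable: 62 (grid has 62 open cells total)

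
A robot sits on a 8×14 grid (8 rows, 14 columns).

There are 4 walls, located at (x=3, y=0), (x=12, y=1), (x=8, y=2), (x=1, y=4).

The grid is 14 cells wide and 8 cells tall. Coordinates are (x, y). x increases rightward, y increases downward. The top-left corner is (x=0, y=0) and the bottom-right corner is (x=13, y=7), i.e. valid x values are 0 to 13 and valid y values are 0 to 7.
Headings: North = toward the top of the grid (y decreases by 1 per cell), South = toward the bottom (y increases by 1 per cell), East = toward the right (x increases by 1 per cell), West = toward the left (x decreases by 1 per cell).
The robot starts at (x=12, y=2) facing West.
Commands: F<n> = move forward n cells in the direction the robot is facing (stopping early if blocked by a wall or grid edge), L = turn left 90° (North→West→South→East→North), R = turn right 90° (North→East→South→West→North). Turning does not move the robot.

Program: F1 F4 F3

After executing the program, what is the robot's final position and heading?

Start: (x=12, y=2), facing West
  F1: move forward 1, now at (x=11, y=2)
  F4: move forward 2/4 (blocked), now at (x=9, y=2)
  F3: move forward 0/3 (blocked), now at (x=9, y=2)
Final: (x=9, y=2), facing West

Answer: Final position: (x=9, y=2), facing West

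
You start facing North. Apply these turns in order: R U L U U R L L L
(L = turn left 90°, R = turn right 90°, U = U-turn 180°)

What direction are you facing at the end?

Answer: Final heading: North

Derivation:
Start: North
  R (right (90° clockwise)) -> East
  U (U-turn (180°)) -> West
  L (left (90° counter-clockwise)) -> South
  U (U-turn (180°)) -> North
  U (U-turn (180°)) -> South
  R (right (90° clockwise)) -> West
  L (left (90° counter-clockwise)) -> South
  L (left (90° counter-clockwise)) -> East
  L (left (90° counter-clockwise)) -> North
Final: North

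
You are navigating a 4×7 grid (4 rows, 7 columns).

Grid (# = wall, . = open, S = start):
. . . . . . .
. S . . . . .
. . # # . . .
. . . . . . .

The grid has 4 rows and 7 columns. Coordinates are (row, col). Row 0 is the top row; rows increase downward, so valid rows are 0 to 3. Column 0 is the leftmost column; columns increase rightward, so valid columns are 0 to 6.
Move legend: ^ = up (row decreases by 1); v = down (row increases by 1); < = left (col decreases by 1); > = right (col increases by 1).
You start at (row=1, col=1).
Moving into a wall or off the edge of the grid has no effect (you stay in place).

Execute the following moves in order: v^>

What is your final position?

Answer: Final position: (row=1, col=2)

Derivation:
Start: (row=1, col=1)
  v (down): (row=1, col=1) -> (row=2, col=1)
  ^ (up): (row=2, col=1) -> (row=1, col=1)
  > (right): (row=1, col=1) -> (row=1, col=2)
Final: (row=1, col=2)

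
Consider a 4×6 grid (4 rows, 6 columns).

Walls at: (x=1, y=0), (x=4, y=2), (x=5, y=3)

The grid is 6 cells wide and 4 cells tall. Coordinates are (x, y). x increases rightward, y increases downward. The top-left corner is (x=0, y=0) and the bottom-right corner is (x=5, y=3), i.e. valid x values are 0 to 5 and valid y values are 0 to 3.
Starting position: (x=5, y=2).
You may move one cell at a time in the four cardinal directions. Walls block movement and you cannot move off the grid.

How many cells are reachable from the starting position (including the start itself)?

BFS flood-fill from (x=5, y=2):
  Distance 0: (x=5, y=2)
  Distance 1: (x=5, y=1)
  Distance 2: (x=5, y=0), (x=4, y=1)
  Distance 3: (x=4, y=0), (x=3, y=1)
  Distance 4: (x=3, y=0), (x=2, y=1), (x=3, y=2)
  Distance 5: (x=2, y=0), (x=1, y=1), (x=2, y=2), (x=3, y=3)
  Distance 6: (x=0, y=1), (x=1, y=2), (x=2, y=3), (x=4, y=3)
  Distance 7: (x=0, y=0), (x=0, y=2), (x=1, y=3)
  Distance 8: (x=0, y=3)
Total reachable: 21 (grid has 21 open cells total)

Answer: Reachable cells: 21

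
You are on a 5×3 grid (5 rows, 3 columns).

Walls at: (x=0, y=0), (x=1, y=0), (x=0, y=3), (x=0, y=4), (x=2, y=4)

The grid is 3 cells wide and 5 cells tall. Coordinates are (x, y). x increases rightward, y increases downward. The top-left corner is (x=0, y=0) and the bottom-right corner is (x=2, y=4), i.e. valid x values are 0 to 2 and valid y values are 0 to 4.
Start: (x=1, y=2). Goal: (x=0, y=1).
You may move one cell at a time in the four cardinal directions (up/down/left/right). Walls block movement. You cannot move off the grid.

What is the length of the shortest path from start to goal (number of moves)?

Answer: Shortest path length: 2

Derivation:
BFS from (x=1, y=2) until reaching (x=0, y=1):
  Distance 0: (x=1, y=2)
  Distance 1: (x=1, y=1), (x=0, y=2), (x=2, y=2), (x=1, y=3)
  Distance 2: (x=0, y=1), (x=2, y=1), (x=2, y=3), (x=1, y=4)  <- goal reached here
One shortest path (2 moves): (x=1, y=2) -> (x=0, y=2) -> (x=0, y=1)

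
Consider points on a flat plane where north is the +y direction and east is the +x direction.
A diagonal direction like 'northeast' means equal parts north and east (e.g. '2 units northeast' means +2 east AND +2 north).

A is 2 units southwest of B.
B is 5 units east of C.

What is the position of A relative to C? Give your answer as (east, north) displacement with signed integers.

Answer: A is at (east=3, north=-2) relative to C.

Derivation:
Place C at the origin (east=0, north=0).
  B is 5 units east of C: delta (east=+5, north=+0); B at (east=5, north=0).
  A is 2 units southwest of B: delta (east=-2, north=-2); A at (east=3, north=-2).
Therefore A relative to C: (east=3, north=-2).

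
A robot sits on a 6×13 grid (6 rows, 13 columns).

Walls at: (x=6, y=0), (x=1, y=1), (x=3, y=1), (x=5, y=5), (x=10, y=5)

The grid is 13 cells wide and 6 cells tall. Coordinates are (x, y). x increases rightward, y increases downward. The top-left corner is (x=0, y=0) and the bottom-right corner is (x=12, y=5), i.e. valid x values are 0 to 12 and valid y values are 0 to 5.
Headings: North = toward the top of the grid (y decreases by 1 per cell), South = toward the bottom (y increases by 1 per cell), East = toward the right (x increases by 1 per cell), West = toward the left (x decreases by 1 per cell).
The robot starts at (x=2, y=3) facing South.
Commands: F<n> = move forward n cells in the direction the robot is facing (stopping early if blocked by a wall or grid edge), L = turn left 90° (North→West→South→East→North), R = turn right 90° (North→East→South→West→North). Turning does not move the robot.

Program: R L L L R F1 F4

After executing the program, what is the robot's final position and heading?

Answer: Final position: (x=7, y=3), facing East

Derivation:
Start: (x=2, y=3), facing South
  R: turn right, now facing West
  L: turn left, now facing South
  L: turn left, now facing East
  L: turn left, now facing North
  R: turn right, now facing East
  F1: move forward 1, now at (x=3, y=3)
  F4: move forward 4, now at (x=7, y=3)
Final: (x=7, y=3), facing East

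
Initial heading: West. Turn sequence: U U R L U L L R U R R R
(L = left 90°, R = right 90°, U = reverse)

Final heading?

Answer: Final heading: East

Derivation:
Start: West
  U (U-turn (180°)) -> East
  U (U-turn (180°)) -> West
  R (right (90° clockwise)) -> North
  L (left (90° counter-clockwise)) -> West
  U (U-turn (180°)) -> East
  L (left (90° counter-clockwise)) -> North
  L (left (90° counter-clockwise)) -> West
  R (right (90° clockwise)) -> North
  U (U-turn (180°)) -> South
  R (right (90° clockwise)) -> West
  R (right (90° clockwise)) -> North
  R (right (90° clockwise)) -> East
Final: East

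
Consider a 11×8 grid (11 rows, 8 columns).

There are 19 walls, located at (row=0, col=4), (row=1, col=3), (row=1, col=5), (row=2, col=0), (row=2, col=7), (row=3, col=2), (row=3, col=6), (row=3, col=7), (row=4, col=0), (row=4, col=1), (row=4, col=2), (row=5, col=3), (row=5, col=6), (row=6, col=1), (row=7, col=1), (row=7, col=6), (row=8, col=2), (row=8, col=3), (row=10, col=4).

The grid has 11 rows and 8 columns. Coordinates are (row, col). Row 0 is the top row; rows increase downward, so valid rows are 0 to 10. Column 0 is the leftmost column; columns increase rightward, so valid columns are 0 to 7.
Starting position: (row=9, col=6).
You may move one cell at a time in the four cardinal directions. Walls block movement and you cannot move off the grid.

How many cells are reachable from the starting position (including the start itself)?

Answer: Reachable cells: 69

Derivation:
BFS flood-fill from (row=9, col=6):
  Distance 0: (row=9, col=6)
  Distance 1: (row=8, col=6), (row=9, col=5), (row=9, col=7), (row=10, col=6)
  Distance 2: (row=8, col=5), (row=8, col=7), (row=9, col=4), (row=10, col=5), (row=10, col=7)
  Distance 3: (row=7, col=5), (row=7, col=7), (row=8, col=4), (row=9, col=3)
  Distance 4: (row=6, col=5), (row=6, col=7), (row=7, col=4), (row=9, col=2), (row=10, col=3)
  Distance 5: (row=5, col=5), (row=5, col=7), (row=6, col=4), (row=6, col=6), (row=7, col=3), (row=9, col=1), (row=10, col=2)
  Distance 6: (row=4, col=5), (row=4, col=7), (row=5, col=4), (row=6, col=3), (row=7, col=2), (row=8, col=1), (row=9, col=0), (row=10, col=1)
  Distance 7: (row=3, col=5), (row=4, col=4), (row=4, col=6), (row=6, col=2), (row=8, col=0), (row=10, col=0)
  Distance 8: (row=2, col=5), (row=3, col=4), (row=4, col=3), (row=5, col=2), (row=7, col=0)
  Distance 9: (row=2, col=4), (row=2, col=6), (row=3, col=3), (row=5, col=1), (row=6, col=0)
  Distance 10: (row=1, col=4), (row=1, col=6), (row=2, col=3), (row=5, col=0)
  Distance 11: (row=0, col=6), (row=1, col=7), (row=2, col=2)
  Distance 12: (row=0, col=5), (row=0, col=7), (row=1, col=2), (row=2, col=1)
  Distance 13: (row=0, col=2), (row=1, col=1), (row=3, col=1)
  Distance 14: (row=0, col=1), (row=0, col=3), (row=1, col=0), (row=3, col=0)
  Distance 15: (row=0, col=0)
Total reachable: 69 (grid has 69 open cells total)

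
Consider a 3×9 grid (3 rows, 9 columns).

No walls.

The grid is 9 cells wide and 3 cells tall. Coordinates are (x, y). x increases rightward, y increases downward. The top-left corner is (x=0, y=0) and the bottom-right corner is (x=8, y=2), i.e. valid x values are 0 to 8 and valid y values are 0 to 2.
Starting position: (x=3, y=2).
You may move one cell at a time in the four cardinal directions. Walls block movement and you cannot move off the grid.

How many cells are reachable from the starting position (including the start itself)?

Answer: Reachable cells: 27

Derivation:
BFS flood-fill from (x=3, y=2):
  Distance 0: (x=3, y=2)
  Distance 1: (x=3, y=1), (x=2, y=2), (x=4, y=2)
  Distance 2: (x=3, y=0), (x=2, y=1), (x=4, y=1), (x=1, y=2), (x=5, y=2)
  Distance 3: (x=2, y=0), (x=4, y=0), (x=1, y=1), (x=5, y=1), (x=0, y=2), (x=6, y=2)
  Distance 4: (x=1, y=0), (x=5, y=0), (x=0, y=1), (x=6, y=1), (x=7, y=2)
  Distance 5: (x=0, y=0), (x=6, y=0), (x=7, y=1), (x=8, y=2)
  Distance 6: (x=7, y=0), (x=8, y=1)
  Distance 7: (x=8, y=0)
Total reachable: 27 (grid has 27 open cells total)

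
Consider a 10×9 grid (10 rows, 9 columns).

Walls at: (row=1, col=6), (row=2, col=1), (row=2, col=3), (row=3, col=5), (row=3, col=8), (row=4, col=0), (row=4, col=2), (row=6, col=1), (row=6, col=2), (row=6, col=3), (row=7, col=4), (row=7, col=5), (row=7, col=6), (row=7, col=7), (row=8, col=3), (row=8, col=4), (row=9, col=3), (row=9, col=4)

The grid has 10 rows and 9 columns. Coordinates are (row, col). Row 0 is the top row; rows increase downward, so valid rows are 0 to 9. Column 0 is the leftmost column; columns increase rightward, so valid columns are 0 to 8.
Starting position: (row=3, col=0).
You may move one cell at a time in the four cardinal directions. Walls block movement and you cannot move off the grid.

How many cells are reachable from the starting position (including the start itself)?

BFS flood-fill from (row=3, col=0):
  Distance 0: (row=3, col=0)
  Distance 1: (row=2, col=0), (row=3, col=1)
  Distance 2: (row=1, col=0), (row=3, col=2), (row=4, col=1)
  Distance 3: (row=0, col=0), (row=1, col=1), (row=2, col=2), (row=3, col=3), (row=5, col=1)
  Distance 4: (row=0, col=1), (row=1, col=2), (row=3, col=4), (row=4, col=3), (row=5, col=0), (row=5, col=2)
  Distance 5: (row=0, col=2), (row=1, col=3), (row=2, col=4), (row=4, col=4), (row=5, col=3), (row=6, col=0)
  Distance 6: (row=0, col=3), (row=1, col=4), (row=2, col=5), (row=4, col=5), (row=5, col=4), (row=7, col=0)
  Distance 7: (row=0, col=4), (row=1, col=5), (row=2, col=6), (row=4, col=6), (row=5, col=5), (row=6, col=4), (row=7, col=1), (row=8, col=0)
  Distance 8: (row=0, col=5), (row=2, col=7), (row=3, col=6), (row=4, col=7), (row=5, col=6), (row=6, col=5), (row=7, col=2), (row=8, col=1), (row=9, col=0)
  Distance 9: (row=0, col=6), (row=1, col=7), (row=2, col=8), (row=3, col=7), (row=4, col=8), (row=5, col=7), (row=6, col=6), (row=7, col=3), (row=8, col=2), (row=9, col=1)
  Distance 10: (row=0, col=7), (row=1, col=8), (row=5, col=8), (row=6, col=7), (row=9, col=2)
  Distance 11: (row=0, col=8), (row=6, col=8)
  Distance 12: (row=7, col=8)
  Distance 13: (row=8, col=8)
  Distance 14: (row=8, col=7), (row=9, col=8)
  Distance 15: (row=8, col=6), (row=9, col=7)
  Distance 16: (row=8, col=5), (row=9, col=6)
  Distance 17: (row=9, col=5)
Total reachable: 72 (grid has 72 open cells total)

Answer: Reachable cells: 72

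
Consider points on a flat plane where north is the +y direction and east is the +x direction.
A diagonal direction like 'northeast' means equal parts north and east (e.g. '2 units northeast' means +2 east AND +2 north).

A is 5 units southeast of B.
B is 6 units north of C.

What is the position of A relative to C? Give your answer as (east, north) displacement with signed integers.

Place C at the origin (east=0, north=0).
  B is 6 units north of C: delta (east=+0, north=+6); B at (east=0, north=6).
  A is 5 units southeast of B: delta (east=+5, north=-5); A at (east=5, north=1).
Therefore A relative to C: (east=5, north=1).

Answer: A is at (east=5, north=1) relative to C.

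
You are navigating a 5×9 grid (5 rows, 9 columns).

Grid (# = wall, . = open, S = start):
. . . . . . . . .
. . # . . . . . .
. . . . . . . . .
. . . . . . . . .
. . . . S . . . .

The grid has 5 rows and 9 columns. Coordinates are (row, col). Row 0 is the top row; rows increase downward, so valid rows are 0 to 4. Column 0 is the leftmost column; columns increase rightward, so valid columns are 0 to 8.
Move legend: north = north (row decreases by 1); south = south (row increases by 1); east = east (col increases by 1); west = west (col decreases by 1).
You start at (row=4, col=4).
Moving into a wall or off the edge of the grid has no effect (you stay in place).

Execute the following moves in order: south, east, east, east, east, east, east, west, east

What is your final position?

Start: (row=4, col=4)
  south (south): blocked, stay at (row=4, col=4)
  east (east): (row=4, col=4) -> (row=4, col=5)
  east (east): (row=4, col=5) -> (row=4, col=6)
  east (east): (row=4, col=6) -> (row=4, col=7)
  east (east): (row=4, col=7) -> (row=4, col=8)
  east (east): blocked, stay at (row=4, col=8)
  east (east): blocked, stay at (row=4, col=8)
  west (west): (row=4, col=8) -> (row=4, col=7)
  east (east): (row=4, col=7) -> (row=4, col=8)
Final: (row=4, col=8)

Answer: Final position: (row=4, col=8)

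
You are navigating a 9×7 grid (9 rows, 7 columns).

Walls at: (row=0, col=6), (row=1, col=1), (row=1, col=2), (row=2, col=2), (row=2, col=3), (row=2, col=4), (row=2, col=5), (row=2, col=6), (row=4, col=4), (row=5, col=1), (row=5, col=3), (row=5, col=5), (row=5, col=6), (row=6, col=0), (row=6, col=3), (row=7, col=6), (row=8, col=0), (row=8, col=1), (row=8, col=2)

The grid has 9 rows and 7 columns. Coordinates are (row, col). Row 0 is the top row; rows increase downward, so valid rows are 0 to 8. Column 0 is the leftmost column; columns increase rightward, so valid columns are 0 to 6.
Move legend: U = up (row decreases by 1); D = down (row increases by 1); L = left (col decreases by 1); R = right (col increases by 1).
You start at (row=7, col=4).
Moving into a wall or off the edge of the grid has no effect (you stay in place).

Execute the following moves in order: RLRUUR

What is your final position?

Answer: Final position: (row=6, col=6)

Derivation:
Start: (row=7, col=4)
  R (right): (row=7, col=4) -> (row=7, col=5)
  L (left): (row=7, col=5) -> (row=7, col=4)
  R (right): (row=7, col=4) -> (row=7, col=5)
  U (up): (row=7, col=5) -> (row=6, col=5)
  U (up): blocked, stay at (row=6, col=5)
  R (right): (row=6, col=5) -> (row=6, col=6)
Final: (row=6, col=6)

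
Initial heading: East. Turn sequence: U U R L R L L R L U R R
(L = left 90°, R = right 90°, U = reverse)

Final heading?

Answer: Final heading: North

Derivation:
Start: East
  U (U-turn (180°)) -> West
  U (U-turn (180°)) -> East
  R (right (90° clockwise)) -> South
  L (left (90° counter-clockwise)) -> East
  R (right (90° clockwise)) -> South
  L (left (90° counter-clockwise)) -> East
  L (left (90° counter-clockwise)) -> North
  R (right (90° clockwise)) -> East
  L (left (90° counter-clockwise)) -> North
  U (U-turn (180°)) -> South
  R (right (90° clockwise)) -> West
  R (right (90° clockwise)) -> North
Final: North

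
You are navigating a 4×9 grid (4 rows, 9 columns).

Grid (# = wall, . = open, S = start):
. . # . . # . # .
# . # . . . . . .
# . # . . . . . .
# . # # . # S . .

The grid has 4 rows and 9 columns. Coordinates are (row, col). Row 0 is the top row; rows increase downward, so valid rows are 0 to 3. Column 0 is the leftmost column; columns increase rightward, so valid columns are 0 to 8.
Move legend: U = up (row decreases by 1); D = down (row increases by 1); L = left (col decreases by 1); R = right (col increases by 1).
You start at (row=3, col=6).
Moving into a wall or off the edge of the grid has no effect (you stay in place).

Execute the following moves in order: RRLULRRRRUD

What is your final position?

Answer: Final position: (row=2, col=8)

Derivation:
Start: (row=3, col=6)
  R (right): (row=3, col=6) -> (row=3, col=7)
  R (right): (row=3, col=7) -> (row=3, col=8)
  L (left): (row=3, col=8) -> (row=3, col=7)
  U (up): (row=3, col=7) -> (row=2, col=7)
  L (left): (row=2, col=7) -> (row=2, col=6)
  R (right): (row=2, col=6) -> (row=2, col=7)
  R (right): (row=2, col=7) -> (row=2, col=8)
  R (right): blocked, stay at (row=2, col=8)
  R (right): blocked, stay at (row=2, col=8)
  U (up): (row=2, col=8) -> (row=1, col=8)
  D (down): (row=1, col=8) -> (row=2, col=8)
Final: (row=2, col=8)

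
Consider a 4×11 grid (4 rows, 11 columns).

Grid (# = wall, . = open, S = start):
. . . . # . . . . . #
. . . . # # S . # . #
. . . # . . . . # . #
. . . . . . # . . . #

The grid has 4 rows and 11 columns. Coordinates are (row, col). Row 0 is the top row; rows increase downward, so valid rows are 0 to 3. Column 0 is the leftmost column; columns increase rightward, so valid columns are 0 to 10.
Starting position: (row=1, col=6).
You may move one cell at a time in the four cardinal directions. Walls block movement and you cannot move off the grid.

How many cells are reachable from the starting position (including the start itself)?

Answer: Reachable cells: 33

Derivation:
BFS flood-fill from (row=1, col=6):
  Distance 0: (row=1, col=6)
  Distance 1: (row=0, col=6), (row=1, col=7), (row=2, col=6)
  Distance 2: (row=0, col=5), (row=0, col=7), (row=2, col=5), (row=2, col=7)
  Distance 3: (row=0, col=8), (row=2, col=4), (row=3, col=5), (row=3, col=7)
  Distance 4: (row=0, col=9), (row=3, col=4), (row=3, col=8)
  Distance 5: (row=1, col=9), (row=3, col=3), (row=3, col=9)
  Distance 6: (row=2, col=9), (row=3, col=2)
  Distance 7: (row=2, col=2), (row=3, col=1)
  Distance 8: (row=1, col=2), (row=2, col=1), (row=3, col=0)
  Distance 9: (row=0, col=2), (row=1, col=1), (row=1, col=3), (row=2, col=0)
  Distance 10: (row=0, col=1), (row=0, col=3), (row=1, col=0)
  Distance 11: (row=0, col=0)
Total reachable: 33 (grid has 33 open cells total)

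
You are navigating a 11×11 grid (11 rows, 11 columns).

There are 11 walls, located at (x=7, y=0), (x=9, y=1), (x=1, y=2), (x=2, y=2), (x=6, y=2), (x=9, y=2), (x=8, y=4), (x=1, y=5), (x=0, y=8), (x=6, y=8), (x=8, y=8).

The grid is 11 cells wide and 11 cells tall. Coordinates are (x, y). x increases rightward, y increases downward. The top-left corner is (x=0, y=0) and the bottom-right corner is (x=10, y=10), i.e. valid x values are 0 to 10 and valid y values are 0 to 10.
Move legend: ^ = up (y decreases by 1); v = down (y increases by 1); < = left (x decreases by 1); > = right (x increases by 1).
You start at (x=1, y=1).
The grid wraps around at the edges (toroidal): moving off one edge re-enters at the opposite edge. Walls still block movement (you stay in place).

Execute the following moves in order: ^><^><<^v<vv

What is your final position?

Start: (x=1, y=1)
  ^ (up): (x=1, y=1) -> (x=1, y=0)
  > (right): (x=1, y=0) -> (x=2, y=0)
  < (left): (x=2, y=0) -> (x=1, y=0)
  ^ (up): (x=1, y=0) -> (x=1, y=10)
  > (right): (x=1, y=10) -> (x=2, y=10)
  < (left): (x=2, y=10) -> (x=1, y=10)
  < (left): (x=1, y=10) -> (x=0, y=10)
  ^ (up): (x=0, y=10) -> (x=0, y=9)
  v (down): (x=0, y=9) -> (x=0, y=10)
  < (left): (x=0, y=10) -> (x=10, y=10)
  v (down): (x=10, y=10) -> (x=10, y=0)
  v (down): (x=10, y=0) -> (x=10, y=1)
Final: (x=10, y=1)

Answer: Final position: (x=10, y=1)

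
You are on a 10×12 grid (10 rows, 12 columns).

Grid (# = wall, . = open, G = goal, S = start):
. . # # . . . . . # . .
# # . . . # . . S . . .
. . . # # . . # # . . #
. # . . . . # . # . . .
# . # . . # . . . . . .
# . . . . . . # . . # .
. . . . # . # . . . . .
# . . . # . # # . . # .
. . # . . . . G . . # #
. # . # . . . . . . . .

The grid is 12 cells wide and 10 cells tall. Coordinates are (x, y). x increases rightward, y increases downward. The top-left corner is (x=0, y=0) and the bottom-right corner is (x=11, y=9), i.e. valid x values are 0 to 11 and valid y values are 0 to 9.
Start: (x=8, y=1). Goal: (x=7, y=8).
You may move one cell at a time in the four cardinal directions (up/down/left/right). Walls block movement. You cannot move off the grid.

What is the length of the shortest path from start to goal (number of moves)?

Answer: Shortest path length: 10

Derivation:
BFS from (x=8, y=1) until reaching (x=7, y=8):
  Distance 0: (x=8, y=1)
  Distance 1: (x=8, y=0), (x=7, y=1), (x=9, y=1)
  Distance 2: (x=7, y=0), (x=6, y=1), (x=10, y=1), (x=9, y=2)
  Distance 3: (x=6, y=0), (x=10, y=0), (x=11, y=1), (x=6, y=2), (x=10, y=2), (x=9, y=3)
  Distance 4: (x=5, y=0), (x=11, y=0), (x=5, y=2), (x=10, y=3), (x=9, y=4)
  Distance 5: (x=4, y=0), (x=5, y=3), (x=11, y=3), (x=8, y=4), (x=10, y=4), (x=9, y=5)
  Distance 6: (x=4, y=1), (x=4, y=3), (x=7, y=4), (x=11, y=4), (x=8, y=5), (x=9, y=6)
  Distance 7: (x=3, y=1), (x=3, y=3), (x=7, y=3), (x=4, y=4), (x=6, y=4), (x=11, y=5), (x=8, y=6), (x=10, y=6), (x=9, y=7)
  Distance 8: (x=2, y=1), (x=2, y=3), (x=3, y=4), (x=4, y=5), (x=6, y=5), (x=7, y=6), (x=11, y=6), (x=8, y=7), (x=9, y=8)
  Distance 9: (x=2, y=2), (x=3, y=5), (x=5, y=5), (x=11, y=7), (x=8, y=8), (x=9, y=9)
  Distance 10: (x=1, y=2), (x=2, y=5), (x=3, y=6), (x=5, y=6), (x=7, y=8), (x=8, y=9), (x=10, y=9)  <- goal reached here
One shortest path (10 moves): (x=8, y=1) -> (x=9, y=1) -> (x=9, y=2) -> (x=9, y=3) -> (x=9, y=4) -> (x=8, y=4) -> (x=8, y=5) -> (x=8, y=6) -> (x=8, y=7) -> (x=8, y=8) -> (x=7, y=8)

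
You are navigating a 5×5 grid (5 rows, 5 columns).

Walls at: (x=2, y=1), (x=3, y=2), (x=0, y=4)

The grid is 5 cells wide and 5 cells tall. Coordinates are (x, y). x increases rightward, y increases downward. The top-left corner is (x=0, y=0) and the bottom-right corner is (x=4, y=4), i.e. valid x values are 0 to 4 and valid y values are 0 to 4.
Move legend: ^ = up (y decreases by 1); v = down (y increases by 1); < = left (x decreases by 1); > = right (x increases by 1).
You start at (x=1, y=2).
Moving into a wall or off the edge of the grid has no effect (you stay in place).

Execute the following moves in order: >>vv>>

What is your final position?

Start: (x=1, y=2)
  > (right): (x=1, y=2) -> (x=2, y=2)
  > (right): blocked, stay at (x=2, y=2)
  v (down): (x=2, y=2) -> (x=2, y=3)
  v (down): (x=2, y=3) -> (x=2, y=4)
  > (right): (x=2, y=4) -> (x=3, y=4)
  > (right): (x=3, y=4) -> (x=4, y=4)
Final: (x=4, y=4)

Answer: Final position: (x=4, y=4)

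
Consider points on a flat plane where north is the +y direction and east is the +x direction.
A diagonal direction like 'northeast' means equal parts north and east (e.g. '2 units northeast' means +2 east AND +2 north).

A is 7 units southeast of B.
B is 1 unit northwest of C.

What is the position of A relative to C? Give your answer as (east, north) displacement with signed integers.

Place C at the origin (east=0, north=0).
  B is 1 unit northwest of C: delta (east=-1, north=+1); B at (east=-1, north=1).
  A is 7 units southeast of B: delta (east=+7, north=-7); A at (east=6, north=-6).
Therefore A relative to C: (east=6, north=-6).

Answer: A is at (east=6, north=-6) relative to C.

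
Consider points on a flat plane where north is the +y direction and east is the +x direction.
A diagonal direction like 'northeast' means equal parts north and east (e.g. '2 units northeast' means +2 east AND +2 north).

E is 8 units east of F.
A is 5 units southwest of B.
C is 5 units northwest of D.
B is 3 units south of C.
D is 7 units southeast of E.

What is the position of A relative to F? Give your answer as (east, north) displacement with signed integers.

Answer: A is at (east=5, north=-10) relative to F.

Derivation:
Place F at the origin (east=0, north=0).
  E is 8 units east of F: delta (east=+8, north=+0); E at (east=8, north=0).
  D is 7 units southeast of E: delta (east=+7, north=-7); D at (east=15, north=-7).
  C is 5 units northwest of D: delta (east=-5, north=+5); C at (east=10, north=-2).
  B is 3 units south of C: delta (east=+0, north=-3); B at (east=10, north=-5).
  A is 5 units southwest of B: delta (east=-5, north=-5); A at (east=5, north=-10).
Therefore A relative to F: (east=5, north=-10).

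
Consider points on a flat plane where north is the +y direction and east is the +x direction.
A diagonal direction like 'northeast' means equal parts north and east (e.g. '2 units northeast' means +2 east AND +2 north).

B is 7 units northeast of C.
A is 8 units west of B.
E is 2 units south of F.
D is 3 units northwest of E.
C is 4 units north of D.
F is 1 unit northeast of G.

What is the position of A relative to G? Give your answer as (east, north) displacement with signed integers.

Answer: A is at (east=-3, north=13) relative to G.

Derivation:
Place G at the origin (east=0, north=0).
  F is 1 unit northeast of G: delta (east=+1, north=+1); F at (east=1, north=1).
  E is 2 units south of F: delta (east=+0, north=-2); E at (east=1, north=-1).
  D is 3 units northwest of E: delta (east=-3, north=+3); D at (east=-2, north=2).
  C is 4 units north of D: delta (east=+0, north=+4); C at (east=-2, north=6).
  B is 7 units northeast of C: delta (east=+7, north=+7); B at (east=5, north=13).
  A is 8 units west of B: delta (east=-8, north=+0); A at (east=-3, north=13).
Therefore A relative to G: (east=-3, north=13).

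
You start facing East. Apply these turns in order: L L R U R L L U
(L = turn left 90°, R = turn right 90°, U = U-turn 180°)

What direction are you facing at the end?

Answer: Final heading: West

Derivation:
Start: East
  L (left (90° counter-clockwise)) -> North
  L (left (90° counter-clockwise)) -> West
  R (right (90° clockwise)) -> North
  U (U-turn (180°)) -> South
  R (right (90° clockwise)) -> West
  L (left (90° counter-clockwise)) -> South
  L (left (90° counter-clockwise)) -> East
  U (U-turn (180°)) -> West
Final: West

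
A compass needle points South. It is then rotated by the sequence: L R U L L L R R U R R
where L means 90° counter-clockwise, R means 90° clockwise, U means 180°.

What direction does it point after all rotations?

Answer: Final heading: West

Derivation:
Start: South
  L (left (90° counter-clockwise)) -> East
  R (right (90° clockwise)) -> South
  U (U-turn (180°)) -> North
  L (left (90° counter-clockwise)) -> West
  L (left (90° counter-clockwise)) -> South
  L (left (90° counter-clockwise)) -> East
  R (right (90° clockwise)) -> South
  R (right (90° clockwise)) -> West
  U (U-turn (180°)) -> East
  R (right (90° clockwise)) -> South
  R (right (90° clockwise)) -> West
Final: West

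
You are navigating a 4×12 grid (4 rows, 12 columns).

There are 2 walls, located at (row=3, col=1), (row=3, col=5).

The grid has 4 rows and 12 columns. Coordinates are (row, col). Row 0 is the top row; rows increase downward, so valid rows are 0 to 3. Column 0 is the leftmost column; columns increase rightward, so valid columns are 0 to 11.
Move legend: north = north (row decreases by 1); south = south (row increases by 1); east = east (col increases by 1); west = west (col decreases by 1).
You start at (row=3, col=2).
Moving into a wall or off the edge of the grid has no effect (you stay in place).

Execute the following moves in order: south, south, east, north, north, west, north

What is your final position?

Start: (row=3, col=2)
  south (south): blocked, stay at (row=3, col=2)
  south (south): blocked, stay at (row=3, col=2)
  east (east): (row=3, col=2) -> (row=3, col=3)
  north (north): (row=3, col=3) -> (row=2, col=3)
  north (north): (row=2, col=3) -> (row=1, col=3)
  west (west): (row=1, col=3) -> (row=1, col=2)
  north (north): (row=1, col=2) -> (row=0, col=2)
Final: (row=0, col=2)

Answer: Final position: (row=0, col=2)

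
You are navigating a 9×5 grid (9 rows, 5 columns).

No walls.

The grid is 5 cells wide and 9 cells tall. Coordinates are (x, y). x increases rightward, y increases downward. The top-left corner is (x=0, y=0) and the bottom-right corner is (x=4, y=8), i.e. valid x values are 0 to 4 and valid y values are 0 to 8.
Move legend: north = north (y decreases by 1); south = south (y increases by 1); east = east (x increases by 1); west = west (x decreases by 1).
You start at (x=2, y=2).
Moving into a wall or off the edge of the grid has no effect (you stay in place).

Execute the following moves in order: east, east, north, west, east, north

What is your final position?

Answer: Final position: (x=4, y=0)

Derivation:
Start: (x=2, y=2)
  east (east): (x=2, y=2) -> (x=3, y=2)
  east (east): (x=3, y=2) -> (x=4, y=2)
  north (north): (x=4, y=2) -> (x=4, y=1)
  west (west): (x=4, y=1) -> (x=3, y=1)
  east (east): (x=3, y=1) -> (x=4, y=1)
  north (north): (x=4, y=1) -> (x=4, y=0)
Final: (x=4, y=0)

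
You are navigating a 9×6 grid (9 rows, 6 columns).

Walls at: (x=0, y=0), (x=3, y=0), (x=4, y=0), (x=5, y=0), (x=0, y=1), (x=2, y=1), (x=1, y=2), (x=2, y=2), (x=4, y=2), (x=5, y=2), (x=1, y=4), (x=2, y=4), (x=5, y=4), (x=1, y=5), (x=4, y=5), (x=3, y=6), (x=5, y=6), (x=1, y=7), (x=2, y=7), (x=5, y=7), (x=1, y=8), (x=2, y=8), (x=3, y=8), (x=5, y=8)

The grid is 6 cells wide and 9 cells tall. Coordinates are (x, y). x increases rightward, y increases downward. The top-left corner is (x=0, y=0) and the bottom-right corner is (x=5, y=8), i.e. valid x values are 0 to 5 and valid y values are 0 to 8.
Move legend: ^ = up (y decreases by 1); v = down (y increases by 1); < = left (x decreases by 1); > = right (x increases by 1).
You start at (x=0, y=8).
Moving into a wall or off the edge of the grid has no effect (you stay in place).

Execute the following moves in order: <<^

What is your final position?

Answer: Final position: (x=0, y=7)

Derivation:
Start: (x=0, y=8)
  < (left): blocked, stay at (x=0, y=8)
  < (left): blocked, stay at (x=0, y=8)
  ^ (up): (x=0, y=8) -> (x=0, y=7)
Final: (x=0, y=7)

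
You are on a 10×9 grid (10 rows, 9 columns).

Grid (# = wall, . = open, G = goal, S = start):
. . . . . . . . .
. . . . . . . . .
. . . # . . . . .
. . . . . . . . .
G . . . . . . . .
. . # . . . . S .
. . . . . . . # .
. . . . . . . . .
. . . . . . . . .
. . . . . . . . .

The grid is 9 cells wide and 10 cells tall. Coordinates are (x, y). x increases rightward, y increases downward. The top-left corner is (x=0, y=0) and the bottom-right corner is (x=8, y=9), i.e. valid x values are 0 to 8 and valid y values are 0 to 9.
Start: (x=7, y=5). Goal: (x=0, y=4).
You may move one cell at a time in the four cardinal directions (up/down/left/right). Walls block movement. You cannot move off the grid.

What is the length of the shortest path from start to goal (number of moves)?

Answer: Shortest path length: 8

Derivation:
BFS from (x=7, y=5) until reaching (x=0, y=4):
  Distance 0: (x=7, y=5)
  Distance 1: (x=7, y=4), (x=6, y=5), (x=8, y=5)
  Distance 2: (x=7, y=3), (x=6, y=4), (x=8, y=4), (x=5, y=5), (x=6, y=6), (x=8, y=6)
  Distance 3: (x=7, y=2), (x=6, y=3), (x=8, y=3), (x=5, y=4), (x=4, y=5), (x=5, y=6), (x=6, y=7), (x=8, y=7)
  Distance 4: (x=7, y=1), (x=6, y=2), (x=8, y=2), (x=5, y=3), (x=4, y=4), (x=3, y=5), (x=4, y=6), (x=5, y=7), (x=7, y=7), (x=6, y=8), (x=8, y=8)
  Distance 5: (x=7, y=0), (x=6, y=1), (x=8, y=1), (x=5, y=2), (x=4, y=3), (x=3, y=4), (x=3, y=6), (x=4, y=7), (x=5, y=8), (x=7, y=8), (x=6, y=9), (x=8, y=9)
  Distance 6: (x=6, y=0), (x=8, y=0), (x=5, y=1), (x=4, y=2), (x=3, y=3), (x=2, y=4), (x=2, y=6), (x=3, y=7), (x=4, y=8), (x=5, y=9), (x=7, y=9)
  Distance 7: (x=5, y=0), (x=4, y=1), (x=2, y=3), (x=1, y=4), (x=1, y=6), (x=2, y=7), (x=3, y=8), (x=4, y=9)
  Distance 8: (x=4, y=0), (x=3, y=1), (x=2, y=2), (x=1, y=3), (x=0, y=4), (x=1, y=5), (x=0, y=6), (x=1, y=7), (x=2, y=8), (x=3, y=9)  <- goal reached here
One shortest path (8 moves): (x=7, y=5) -> (x=6, y=5) -> (x=5, y=5) -> (x=4, y=5) -> (x=3, y=5) -> (x=3, y=4) -> (x=2, y=4) -> (x=1, y=4) -> (x=0, y=4)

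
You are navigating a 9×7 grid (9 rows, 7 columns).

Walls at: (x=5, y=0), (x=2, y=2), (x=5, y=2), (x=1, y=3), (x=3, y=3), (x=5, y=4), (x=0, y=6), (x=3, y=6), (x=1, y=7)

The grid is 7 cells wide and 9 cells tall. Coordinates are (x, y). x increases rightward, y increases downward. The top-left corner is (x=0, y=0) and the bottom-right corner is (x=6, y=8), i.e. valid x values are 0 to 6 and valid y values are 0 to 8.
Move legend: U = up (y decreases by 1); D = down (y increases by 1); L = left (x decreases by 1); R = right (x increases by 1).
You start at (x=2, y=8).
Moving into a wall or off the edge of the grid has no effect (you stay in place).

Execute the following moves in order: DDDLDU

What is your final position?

Start: (x=2, y=8)
  [×3]D (down): blocked, stay at (x=2, y=8)
  L (left): (x=2, y=8) -> (x=1, y=8)
  D (down): blocked, stay at (x=1, y=8)
  U (up): blocked, stay at (x=1, y=8)
Final: (x=1, y=8)

Answer: Final position: (x=1, y=8)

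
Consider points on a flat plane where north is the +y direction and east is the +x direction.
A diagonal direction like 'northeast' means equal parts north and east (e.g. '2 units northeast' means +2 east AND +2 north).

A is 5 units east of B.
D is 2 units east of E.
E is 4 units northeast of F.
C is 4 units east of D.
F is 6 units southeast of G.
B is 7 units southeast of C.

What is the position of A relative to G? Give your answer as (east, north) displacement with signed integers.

Answer: A is at (east=28, north=-9) relative to G.

Derivation:
Place G at the origin (east=0, north=0).
  F is 6 units southeast of G: delta (east=+6, north=-6); F at (east=6, north=-6).
  E is 4 units northeast of F: delta (east=+4, north=+4); E at (east=10, north=-2).
  D is 2 units east of E: delta (east=+2, north=+0); D at (east=12, north=-2).
  C is 4 units east of D: delta (east=+4, north=+0); C at (east=16, north=-2).
  B is 7 units southeast of C: delta (east=+7, north=-7); B at (east=23, north=-9).
  A is 5 units east of B: delta (east=+5, north=+0); A at (east=28, north=-9).
Therefore A relative to G: (east=28, north=-9).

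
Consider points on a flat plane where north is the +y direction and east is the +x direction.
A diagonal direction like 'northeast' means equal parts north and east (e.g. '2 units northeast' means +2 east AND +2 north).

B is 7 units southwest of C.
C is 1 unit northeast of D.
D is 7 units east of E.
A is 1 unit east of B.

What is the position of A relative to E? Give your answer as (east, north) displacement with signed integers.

Place E at the origin (east=0, north=0).
  D is 7 units east of E: delta (east=+7, north=+0); D at (east=7, north=0).
  C is 1 unit northeast of D: delta (east=+1, north=+1); C at (east=8, north=1).
  B is 7 units southwest of C: delta (east=-7, north=-7); B at (east=1, north=-6).
  A is 1 unit east of B: delta (east=+1, north=+0); A at (east=2, north=-6).
Therefore A relative to E: (east=2, north=-6).

Answer: A is at (east=2, north=-6) relative to E.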